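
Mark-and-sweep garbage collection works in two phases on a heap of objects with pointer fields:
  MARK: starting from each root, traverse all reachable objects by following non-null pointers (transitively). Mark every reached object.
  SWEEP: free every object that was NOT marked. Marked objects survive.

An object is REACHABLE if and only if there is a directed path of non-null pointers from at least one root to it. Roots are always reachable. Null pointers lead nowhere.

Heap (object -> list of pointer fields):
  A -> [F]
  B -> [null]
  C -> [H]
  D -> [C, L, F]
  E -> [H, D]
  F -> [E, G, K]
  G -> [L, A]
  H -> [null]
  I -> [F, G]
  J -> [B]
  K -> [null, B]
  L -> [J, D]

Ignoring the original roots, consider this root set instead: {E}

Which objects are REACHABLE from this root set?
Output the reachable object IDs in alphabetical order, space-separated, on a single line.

Answer: A B C D E F G H J K L

Derivation:
Roots: E
Mark E: refs=H D, marked=E
Mark H: refs=null, marked=E H
Mark D: refs=C L F, marked=D E H
Mark C: refs=H, marked=C D E H
Mark L: refs=J D, marked=C D E H L
Mark F: refs=E G K, marked=C D E F H L
Mark J: refs=B, marked=C D E F H J L
Mark G: refs=L A, marked=C D E F G H J L
Mark K: refs=null B, marked=C D E F G H J K L
Mark B: refs=null, marked=B C D E F G H J K L
Mark A: refs=F, marked=A B C D E F G H J K L
Unmarked (collected): I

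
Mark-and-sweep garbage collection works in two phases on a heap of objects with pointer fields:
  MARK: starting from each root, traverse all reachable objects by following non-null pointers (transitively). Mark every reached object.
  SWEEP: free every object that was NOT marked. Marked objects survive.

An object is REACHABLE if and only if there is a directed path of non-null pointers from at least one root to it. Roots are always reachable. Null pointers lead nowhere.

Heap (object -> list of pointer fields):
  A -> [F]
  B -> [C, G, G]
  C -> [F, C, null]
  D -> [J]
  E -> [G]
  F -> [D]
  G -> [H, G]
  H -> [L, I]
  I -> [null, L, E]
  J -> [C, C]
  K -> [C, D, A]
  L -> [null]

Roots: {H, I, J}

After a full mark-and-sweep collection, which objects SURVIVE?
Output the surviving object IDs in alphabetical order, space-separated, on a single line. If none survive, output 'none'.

Answer: C D E F G H I J L

Derivation:
Roots: H I J
Mark H: refs=L I, marked=H
Mark I: refs=null L E, marked=H I
Mark J: refs=C C, marked=H I J
Mark L: refs=null, marked=H I J L
Mark E: refs=G, marked=E H I J L
Mark C: refs=F C null, marked=C E H I J L
Mark G: refs=H G, marked=C E G H I J L
Mark F: refs=D, marked=C E F G H I J L
Mark D: refs=J, marked=C D E F G H I J L
Unmarked (collected): A B K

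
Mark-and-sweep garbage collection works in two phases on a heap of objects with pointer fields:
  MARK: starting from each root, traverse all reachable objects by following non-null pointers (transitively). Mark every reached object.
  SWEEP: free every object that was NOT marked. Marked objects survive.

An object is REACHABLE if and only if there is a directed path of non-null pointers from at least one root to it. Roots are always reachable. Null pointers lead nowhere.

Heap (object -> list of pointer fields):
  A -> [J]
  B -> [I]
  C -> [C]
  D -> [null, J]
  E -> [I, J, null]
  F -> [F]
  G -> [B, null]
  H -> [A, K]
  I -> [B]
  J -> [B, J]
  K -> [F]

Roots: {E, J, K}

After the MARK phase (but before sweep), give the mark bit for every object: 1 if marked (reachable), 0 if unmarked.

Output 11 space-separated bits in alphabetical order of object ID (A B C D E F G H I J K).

Answer: 0 1 0 0 1 1 0 0 1 1 1

Derivation:
Roots: E J K
Mark E: refs=I J null, marked=E
Mark J: refs=B J, marked=E J
Mark K: refs=F, marked=E J K
Mark I: refs=B, marked=E I J K
Mark B: refs=I, marked=B E I J K
Mark F: refs=F, marked=B E F I J K
Unmarked (collected): A C D G H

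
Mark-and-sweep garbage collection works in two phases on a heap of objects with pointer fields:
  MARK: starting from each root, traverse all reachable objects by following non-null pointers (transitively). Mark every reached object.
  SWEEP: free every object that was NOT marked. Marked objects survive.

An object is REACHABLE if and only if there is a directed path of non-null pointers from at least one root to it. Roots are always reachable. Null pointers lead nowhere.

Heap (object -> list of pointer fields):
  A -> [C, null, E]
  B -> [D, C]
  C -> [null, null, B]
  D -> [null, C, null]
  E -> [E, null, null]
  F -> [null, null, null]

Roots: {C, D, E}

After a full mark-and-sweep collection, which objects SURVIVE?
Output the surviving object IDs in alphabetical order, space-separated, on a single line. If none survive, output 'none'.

Roots: C D E
Mark C: refs=null null B, marked=C
Mark D: refs=null C null, marked=C D
Mark E: refs=E null null, marked=C D E
Mark B: refs=D C, marked=B C D E
Unmarked (collected): A F

Answer: B C D E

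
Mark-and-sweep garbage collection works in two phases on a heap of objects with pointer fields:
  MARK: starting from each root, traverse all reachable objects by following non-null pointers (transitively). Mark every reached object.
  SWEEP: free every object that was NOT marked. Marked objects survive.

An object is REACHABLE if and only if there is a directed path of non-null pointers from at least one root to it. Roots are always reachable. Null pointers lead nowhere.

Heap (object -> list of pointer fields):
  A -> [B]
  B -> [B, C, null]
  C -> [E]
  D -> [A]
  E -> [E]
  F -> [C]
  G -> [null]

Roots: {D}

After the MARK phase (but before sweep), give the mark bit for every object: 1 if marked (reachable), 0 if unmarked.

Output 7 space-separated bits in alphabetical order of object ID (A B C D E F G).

Answer: 1 1 1 1 1 0 0

Derivation:
Roots: D
Mark D: refs=A, marked=D
Mark A: refs=B, marked=A D
Mark B: refs=B C null, marked=A B D
Mark C: refs=E, marked=A B C D
Mark E: refs=E, marked=A B C D E
Unmarked (collected): F G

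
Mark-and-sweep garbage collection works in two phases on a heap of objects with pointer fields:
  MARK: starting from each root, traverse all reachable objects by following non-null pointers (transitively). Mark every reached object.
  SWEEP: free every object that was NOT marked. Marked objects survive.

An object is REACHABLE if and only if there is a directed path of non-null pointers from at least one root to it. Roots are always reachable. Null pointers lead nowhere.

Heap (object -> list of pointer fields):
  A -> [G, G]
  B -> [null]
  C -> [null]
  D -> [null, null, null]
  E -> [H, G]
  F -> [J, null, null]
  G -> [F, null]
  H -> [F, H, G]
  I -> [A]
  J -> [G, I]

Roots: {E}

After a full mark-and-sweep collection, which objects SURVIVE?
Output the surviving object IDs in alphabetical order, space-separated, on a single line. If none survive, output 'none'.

Roots: E
Mark E: refs=H G, marked=E
Mark H: refs=F H G, marked=E H
Mark G: refs=F null, marked=E G H
Mark F: refs=J null null, marked=E F G H
Mark J: refs=G I, marked=E F G H J
Mark I: refs=A, marked=E F G H I J
Mark A: refs=G G, marked=A E F G H I J
Unmarked (collected): B C D

Answer: A E F G H I J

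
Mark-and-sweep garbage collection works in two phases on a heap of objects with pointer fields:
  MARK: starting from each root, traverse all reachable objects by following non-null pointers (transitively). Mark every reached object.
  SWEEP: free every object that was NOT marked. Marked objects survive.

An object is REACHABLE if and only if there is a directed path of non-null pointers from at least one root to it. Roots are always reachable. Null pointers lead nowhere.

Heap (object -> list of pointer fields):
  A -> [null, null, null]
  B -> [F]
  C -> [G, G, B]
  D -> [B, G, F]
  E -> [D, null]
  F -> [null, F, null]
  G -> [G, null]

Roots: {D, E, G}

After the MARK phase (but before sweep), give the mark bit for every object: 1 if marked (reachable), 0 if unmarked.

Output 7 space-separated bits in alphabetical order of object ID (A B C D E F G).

Roots: D E G
Mark D: refs=B G F, marked=D
Mark E: refs=D null, marked=D E
Mark G: refs=G null, marked=D E G
Mark B: refs=F, marked=B D E G
Mark F: refs=null F null, marked=B D E F G
Unmarked (collected): A C

Answer: 0 1 0 1 1 1 1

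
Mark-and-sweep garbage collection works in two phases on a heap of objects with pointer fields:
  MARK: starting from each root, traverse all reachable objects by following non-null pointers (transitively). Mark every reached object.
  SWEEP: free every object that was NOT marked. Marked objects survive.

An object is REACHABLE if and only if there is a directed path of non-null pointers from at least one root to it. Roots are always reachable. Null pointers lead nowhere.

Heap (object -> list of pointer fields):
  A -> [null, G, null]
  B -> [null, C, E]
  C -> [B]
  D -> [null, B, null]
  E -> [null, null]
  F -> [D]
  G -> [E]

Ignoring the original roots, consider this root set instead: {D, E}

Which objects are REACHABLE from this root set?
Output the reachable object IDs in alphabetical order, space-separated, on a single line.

Answer: B C D E

Derivation:
Roots: D E
Mark D: refs=null B null, marked=D
Mark E: refs=null null, marked=D E
Mark B: refs=null C E, marked=B D E
Mark C: refs=B, marked=B C D E
Unmarked (collected): A F G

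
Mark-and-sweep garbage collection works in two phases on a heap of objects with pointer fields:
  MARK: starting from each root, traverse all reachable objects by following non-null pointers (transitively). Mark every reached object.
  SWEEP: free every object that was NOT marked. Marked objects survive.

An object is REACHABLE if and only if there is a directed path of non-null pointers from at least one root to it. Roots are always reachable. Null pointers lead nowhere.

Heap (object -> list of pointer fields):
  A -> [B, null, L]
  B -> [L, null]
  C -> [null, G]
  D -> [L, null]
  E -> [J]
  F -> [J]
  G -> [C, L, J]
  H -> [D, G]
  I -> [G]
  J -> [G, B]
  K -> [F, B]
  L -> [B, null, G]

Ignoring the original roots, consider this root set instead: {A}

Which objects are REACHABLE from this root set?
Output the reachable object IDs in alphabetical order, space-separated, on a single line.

Roots: A
Mark A: refs=B null L, marked=A
Mark B: refs=L null, marked=A B
Mark L: refs=B null G, marked=A B L
Mark G: refs=C L J, marked=A B G L
Mark C: refs=null G, marked=A B C G L
Mark J: refs=G B, marked=A B C G J L
Unmarked (collected): D E F H I K

Answer: A B C G J L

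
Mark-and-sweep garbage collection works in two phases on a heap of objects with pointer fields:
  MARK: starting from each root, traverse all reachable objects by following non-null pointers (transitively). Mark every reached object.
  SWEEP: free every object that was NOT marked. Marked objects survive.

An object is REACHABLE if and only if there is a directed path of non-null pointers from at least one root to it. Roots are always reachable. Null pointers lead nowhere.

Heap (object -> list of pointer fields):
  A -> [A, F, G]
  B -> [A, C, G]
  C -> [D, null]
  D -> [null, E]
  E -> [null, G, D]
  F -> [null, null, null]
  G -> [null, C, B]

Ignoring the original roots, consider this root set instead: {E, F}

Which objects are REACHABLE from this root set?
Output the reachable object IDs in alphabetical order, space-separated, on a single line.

Roots: E F
Mark E: refs=null G D, marked=E
Mark F: refs=null null null, marked=E F
Mark G: refs=null C B, marked=E F G
Mark D: refs=null E, marked=D E F G
Mark C: refs=D null, marked=C D E F G
Mark B: refs=A C G, marked=B C D E F G
Mark A: refs=A F G, marked=A B C D E F G
Unmarked (collected): (none)

Answer: A B C D E F G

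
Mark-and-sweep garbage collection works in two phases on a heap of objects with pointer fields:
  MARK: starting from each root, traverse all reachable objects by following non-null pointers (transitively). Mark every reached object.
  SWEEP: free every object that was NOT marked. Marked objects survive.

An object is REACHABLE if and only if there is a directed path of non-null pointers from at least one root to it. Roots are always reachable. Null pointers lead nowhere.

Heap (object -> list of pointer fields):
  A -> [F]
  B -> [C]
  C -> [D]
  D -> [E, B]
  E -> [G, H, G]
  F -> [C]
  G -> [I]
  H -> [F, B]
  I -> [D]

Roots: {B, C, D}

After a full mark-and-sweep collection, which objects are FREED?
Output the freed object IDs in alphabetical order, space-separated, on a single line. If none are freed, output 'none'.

Roots: B C D
Mark B: refs=C, marked=B
Mark C: refs=D, marked=B C
Mark D: refs=E B, marked=B C D
Mark E: refs=G H G, marked=B C D E
Mark G: refs=I, marked=B C D E G
Mark H: refs=F B, marked=B C D E G H
Mark I: refs=D, marked=B C D E G H I
Mark F: refs=C, marked=B C D E F G H I
Unmarked (collected): A

Answer: A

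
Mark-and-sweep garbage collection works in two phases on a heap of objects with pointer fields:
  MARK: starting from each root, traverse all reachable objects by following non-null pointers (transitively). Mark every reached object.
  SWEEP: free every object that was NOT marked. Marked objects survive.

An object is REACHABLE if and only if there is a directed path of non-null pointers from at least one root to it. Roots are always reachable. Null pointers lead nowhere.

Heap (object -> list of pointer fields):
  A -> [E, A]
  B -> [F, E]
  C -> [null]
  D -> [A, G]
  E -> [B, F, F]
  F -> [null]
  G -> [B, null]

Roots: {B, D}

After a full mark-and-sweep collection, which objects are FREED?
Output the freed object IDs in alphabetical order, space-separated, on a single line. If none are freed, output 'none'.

Roots: B D
Mark B: refs=F E, marked=B
Mark D: refs=A G, marked=B D
Mark F: refs=null, marked=B D F
Mark E: refs=B F F, marked=B D E F
Mark A: refs=E A, marked=A B D E F
Mark G: refs=B null, marked=A B D E F G
Unmarked (collected): C

Answer: C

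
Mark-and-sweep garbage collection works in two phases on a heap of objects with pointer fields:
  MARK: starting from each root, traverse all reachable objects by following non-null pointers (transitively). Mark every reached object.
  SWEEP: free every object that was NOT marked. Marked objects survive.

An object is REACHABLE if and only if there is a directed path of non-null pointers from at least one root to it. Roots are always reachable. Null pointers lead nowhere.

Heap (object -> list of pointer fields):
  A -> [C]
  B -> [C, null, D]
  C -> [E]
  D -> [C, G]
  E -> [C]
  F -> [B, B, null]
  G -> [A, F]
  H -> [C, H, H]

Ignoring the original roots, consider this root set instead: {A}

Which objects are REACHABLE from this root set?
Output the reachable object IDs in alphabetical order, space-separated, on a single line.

Answer: A C E

Derivation:
Roots: A
Mark A: refs=C, marked=A
Mark C: refs=E, marked=A C
Mark E: refs=C, marked=A C E
Unmarked (collected): B D F G H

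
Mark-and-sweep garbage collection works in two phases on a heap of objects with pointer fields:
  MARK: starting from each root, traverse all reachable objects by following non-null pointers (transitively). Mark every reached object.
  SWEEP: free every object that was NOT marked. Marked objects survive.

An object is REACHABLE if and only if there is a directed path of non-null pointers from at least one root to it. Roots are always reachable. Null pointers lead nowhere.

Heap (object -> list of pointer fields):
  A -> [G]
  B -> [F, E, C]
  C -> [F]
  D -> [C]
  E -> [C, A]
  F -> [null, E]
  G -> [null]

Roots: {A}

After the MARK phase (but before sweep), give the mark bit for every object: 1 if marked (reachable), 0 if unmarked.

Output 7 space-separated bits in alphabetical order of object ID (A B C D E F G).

Answer: 1 0 0 0 0 0 1

Derivation:
Roots: A
Mark A: refs=G, marked=A
Mark G: refs=null, marked=A G
Unmarked (collected): B C D E F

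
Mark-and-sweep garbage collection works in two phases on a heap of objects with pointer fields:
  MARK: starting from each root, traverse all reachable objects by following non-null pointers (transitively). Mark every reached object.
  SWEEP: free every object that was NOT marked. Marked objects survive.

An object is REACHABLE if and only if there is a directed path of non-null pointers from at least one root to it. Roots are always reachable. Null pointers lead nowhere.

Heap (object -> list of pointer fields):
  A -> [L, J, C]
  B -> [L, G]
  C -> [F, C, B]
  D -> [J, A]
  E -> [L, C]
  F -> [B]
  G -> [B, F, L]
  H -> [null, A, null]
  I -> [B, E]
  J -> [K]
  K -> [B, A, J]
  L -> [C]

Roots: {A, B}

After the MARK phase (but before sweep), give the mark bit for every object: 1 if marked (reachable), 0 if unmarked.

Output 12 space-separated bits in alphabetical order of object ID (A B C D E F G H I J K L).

Roots: A B
Mark A: refs=L J C, marked=A
Mark B: refs=L G, marked=A B
Mark L: refs=C, marked=A B L
Mark J: refs=K, marked=A B J L
Mark C: refs=F C B, marked=A B C J L
Mark G: refs=B F L, marked=A B C G J L
Mark K: refs=B A J, marked=A B C G J K L
Mark F: refs=B, marked=A B C F G J K L
Unmarked (collected): D E H I

Answer: 1 1 1 0 0 1 1 0 0 1 1 1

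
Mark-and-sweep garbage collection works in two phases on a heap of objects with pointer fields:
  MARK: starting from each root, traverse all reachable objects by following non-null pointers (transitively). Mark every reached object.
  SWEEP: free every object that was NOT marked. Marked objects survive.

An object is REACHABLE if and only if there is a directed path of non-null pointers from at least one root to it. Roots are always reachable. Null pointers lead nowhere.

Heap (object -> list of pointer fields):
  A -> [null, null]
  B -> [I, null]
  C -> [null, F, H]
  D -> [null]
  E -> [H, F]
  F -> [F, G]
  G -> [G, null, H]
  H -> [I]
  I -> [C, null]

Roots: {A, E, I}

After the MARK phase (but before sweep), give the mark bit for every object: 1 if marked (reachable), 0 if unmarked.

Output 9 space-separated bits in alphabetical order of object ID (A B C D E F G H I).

Answer: 1 0 1 0 1 1 1 1 1

Derivation:
Roots: A E I
Mark A: refs=null null, marked=A
Mark E: refs=H F, marked=A E
Mark I: refs=C null, marked=A E I
Mark H: refs=I, marked=A E H I
Mark F: refs=F G, marked=A E F H I
Mark C: refs=null F H, marked=A C E F H I
Mark G: refs=G null H, marked=A C E F G H I
Unmarked (collected): B D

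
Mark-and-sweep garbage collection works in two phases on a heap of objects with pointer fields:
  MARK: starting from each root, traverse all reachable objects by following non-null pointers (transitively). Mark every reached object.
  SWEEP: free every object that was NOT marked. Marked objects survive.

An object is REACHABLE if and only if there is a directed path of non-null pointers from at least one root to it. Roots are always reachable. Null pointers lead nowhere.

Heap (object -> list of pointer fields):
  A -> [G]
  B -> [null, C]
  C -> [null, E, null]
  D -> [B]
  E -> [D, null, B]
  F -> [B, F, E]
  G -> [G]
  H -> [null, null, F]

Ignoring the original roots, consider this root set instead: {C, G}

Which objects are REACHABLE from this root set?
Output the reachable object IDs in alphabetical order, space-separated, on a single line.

Answer: B C D E G

Derivation:
Roots: C G
Mark C: refs=null E null, marked=C
Mark G: refs=G, marked=C G
Mark E: refs=D null B, marked=C E G
Mark D: refs=B, marked=C D E G
Mark B: refs=null C, marked=B C D E G
Unmarked (collected): A F H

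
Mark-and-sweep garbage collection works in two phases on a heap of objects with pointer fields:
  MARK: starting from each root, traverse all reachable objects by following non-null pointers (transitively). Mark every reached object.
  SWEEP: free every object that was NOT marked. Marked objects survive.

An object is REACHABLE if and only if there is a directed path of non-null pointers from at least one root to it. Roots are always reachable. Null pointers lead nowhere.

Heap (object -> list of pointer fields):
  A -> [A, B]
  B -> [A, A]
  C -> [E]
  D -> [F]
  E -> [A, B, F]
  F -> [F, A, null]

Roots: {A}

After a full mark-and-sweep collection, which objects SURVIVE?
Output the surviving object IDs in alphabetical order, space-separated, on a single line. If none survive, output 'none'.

Answer: A B

Derivation:
Roots: A
Mark A: refs=A B, marked=A
Mark B: refs=A A, marked=A B
Unmarked (collected): C D E F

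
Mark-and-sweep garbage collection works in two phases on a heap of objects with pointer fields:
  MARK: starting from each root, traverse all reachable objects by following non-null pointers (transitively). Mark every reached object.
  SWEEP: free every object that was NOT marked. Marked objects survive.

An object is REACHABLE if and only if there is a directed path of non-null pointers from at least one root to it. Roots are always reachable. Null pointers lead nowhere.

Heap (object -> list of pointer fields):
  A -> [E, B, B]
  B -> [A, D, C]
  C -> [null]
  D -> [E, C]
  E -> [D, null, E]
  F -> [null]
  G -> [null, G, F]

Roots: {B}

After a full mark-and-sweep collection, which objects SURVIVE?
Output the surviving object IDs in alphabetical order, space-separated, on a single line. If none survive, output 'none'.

Answer: A B C D E

Derivation:
Roots: B
Mark B: refs=A D C, marked=B
Mark A: refs=E B B, marked=A B
Mark D: refs=E C, marked=A B D
Mark C: refs=null, marked=A B C D
Mark E: refs=D null E, marked=A B C D E
Unmarked (collected): F G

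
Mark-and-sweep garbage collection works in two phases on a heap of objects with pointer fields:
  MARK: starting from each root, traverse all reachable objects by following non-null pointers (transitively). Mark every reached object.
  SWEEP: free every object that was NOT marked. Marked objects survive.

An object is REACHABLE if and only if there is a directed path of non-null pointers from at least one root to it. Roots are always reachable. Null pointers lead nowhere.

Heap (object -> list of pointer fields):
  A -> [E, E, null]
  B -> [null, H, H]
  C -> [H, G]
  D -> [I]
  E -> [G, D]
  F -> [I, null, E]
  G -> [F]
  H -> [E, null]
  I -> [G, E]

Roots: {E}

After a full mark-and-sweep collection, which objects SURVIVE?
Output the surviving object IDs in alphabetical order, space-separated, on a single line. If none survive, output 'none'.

Roots: E
Mark E: refs=G D, marked=E
Mark G: refs=F, marked=E G
Mark D: refs=I, marked=D E G
Mark F: refs=I null E, marked=D E F G
Mark I: refs=G E, marked=D E F G I
Unmarked (collected): A B C H

Answer: D E F G I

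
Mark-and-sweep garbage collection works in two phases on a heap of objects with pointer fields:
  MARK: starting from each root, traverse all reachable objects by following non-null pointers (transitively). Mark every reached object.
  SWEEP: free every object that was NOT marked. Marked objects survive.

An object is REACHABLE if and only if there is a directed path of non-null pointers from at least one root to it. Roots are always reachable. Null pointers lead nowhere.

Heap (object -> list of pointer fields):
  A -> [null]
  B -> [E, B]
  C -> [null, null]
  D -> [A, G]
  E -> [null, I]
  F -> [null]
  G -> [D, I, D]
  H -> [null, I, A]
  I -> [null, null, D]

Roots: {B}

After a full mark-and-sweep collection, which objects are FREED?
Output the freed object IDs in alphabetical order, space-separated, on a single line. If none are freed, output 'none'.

Roots: B
Mark B: refs=E B, marked=B
Mark E: refs=null I, marked=B E
Mark I: refs=null null D, marked=B E I
Mark D: refs=A G, marked=B D E I
Mark A: refs=null, marked=A B D E I
Mark G: refs=D I D, marked=A B D E G I
Unmarked (collected): C F H

Answer: C F H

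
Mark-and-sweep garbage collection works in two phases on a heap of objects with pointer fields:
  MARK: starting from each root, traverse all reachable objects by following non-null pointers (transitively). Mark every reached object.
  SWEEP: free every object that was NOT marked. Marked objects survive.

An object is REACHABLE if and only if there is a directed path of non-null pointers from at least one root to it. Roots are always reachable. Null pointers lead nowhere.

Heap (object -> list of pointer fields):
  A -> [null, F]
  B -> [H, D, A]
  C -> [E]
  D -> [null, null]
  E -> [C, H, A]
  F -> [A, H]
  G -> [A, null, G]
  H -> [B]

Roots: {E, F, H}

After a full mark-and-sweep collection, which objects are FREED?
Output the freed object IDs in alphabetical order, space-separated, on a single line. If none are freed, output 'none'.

Roots: E F H
Mark E: refs=C H A, marked=E
Mark F: refs=A H, marked=E F
Mark H: refs=B, marked=E F H
Mark C: refs=E, marked=C E F H
Mark A: refs=null F, marked=A C E F H
Mark B: refs=H D A, marked=A B C E F H
Mark D: refs=null null, marked=A B C D E F H
Unmarked (collected): G

Answer: G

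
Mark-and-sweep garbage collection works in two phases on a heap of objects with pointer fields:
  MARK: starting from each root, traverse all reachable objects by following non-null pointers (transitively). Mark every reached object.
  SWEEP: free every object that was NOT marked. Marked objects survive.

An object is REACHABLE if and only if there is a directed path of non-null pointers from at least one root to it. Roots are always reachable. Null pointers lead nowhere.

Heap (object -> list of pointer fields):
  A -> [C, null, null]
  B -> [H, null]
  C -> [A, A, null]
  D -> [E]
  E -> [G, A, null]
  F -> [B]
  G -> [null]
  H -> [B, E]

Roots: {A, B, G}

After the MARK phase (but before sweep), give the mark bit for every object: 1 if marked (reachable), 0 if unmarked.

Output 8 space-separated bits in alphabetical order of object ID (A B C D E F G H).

Roots: A B G
Mark A: refs=C null null, marked=A
Mark B: refs=H null, marked=A B
Mark G: refs=null, marked=A B G
Mark C: refs=A A null, marked=A B C G
Mark H: refs=B E, marked=A B C G H
Mark E: refs=G A null, marked=A B C E G H
Unmarked (collected): D F

Answer: 1 1 1 0 1 0 1 1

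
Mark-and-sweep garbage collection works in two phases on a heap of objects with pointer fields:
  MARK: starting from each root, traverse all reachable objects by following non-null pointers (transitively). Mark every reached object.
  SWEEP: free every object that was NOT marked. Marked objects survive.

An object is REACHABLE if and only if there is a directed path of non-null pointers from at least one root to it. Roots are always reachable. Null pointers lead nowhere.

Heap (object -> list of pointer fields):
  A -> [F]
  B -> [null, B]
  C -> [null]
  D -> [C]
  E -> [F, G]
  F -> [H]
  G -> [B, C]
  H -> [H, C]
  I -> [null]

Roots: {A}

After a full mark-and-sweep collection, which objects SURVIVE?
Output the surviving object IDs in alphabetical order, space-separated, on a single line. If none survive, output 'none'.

Answer: A C F H

Derivation:
Roots: A
Mark A: refs=F, marked=A
Mark F: refs=H, marked=A F
Mark H: refs=H C, marked=A F H
Mark C: refs=null, marked=A C F H
Unmarked (collected): B D E G I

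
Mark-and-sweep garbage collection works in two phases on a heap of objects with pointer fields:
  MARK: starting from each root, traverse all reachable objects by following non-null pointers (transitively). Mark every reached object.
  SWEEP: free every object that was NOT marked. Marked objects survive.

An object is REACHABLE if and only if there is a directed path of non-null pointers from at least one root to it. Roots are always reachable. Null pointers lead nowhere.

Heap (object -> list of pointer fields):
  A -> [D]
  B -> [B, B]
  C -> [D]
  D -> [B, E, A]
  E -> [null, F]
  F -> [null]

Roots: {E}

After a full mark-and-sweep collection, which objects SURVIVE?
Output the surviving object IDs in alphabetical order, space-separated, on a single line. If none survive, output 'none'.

Roots: E
Mark E: refs=null F, marked=E
Mark F: refs=null, marked=E F
Unmarked (collected): A B C D

Answer: E F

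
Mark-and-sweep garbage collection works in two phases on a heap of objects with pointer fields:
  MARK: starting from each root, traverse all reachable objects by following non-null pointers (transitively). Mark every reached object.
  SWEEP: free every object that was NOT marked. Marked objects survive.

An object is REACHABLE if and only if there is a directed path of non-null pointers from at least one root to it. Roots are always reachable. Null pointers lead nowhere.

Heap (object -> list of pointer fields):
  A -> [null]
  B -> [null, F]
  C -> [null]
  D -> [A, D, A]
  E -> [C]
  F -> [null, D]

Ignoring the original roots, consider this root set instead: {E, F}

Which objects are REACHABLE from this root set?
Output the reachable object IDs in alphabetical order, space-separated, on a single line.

Answer: A C D E F

Derivation:
Roots: E F
Mark E: refs=C, marked=E
Mark F: refs=null D, marked=E F
Mark C: refs=null, marked=C E F
Mark D: refs=A D A, marked=C D E F
Mark A: refs=null, marked=A C D E F
Unmarked (collected): B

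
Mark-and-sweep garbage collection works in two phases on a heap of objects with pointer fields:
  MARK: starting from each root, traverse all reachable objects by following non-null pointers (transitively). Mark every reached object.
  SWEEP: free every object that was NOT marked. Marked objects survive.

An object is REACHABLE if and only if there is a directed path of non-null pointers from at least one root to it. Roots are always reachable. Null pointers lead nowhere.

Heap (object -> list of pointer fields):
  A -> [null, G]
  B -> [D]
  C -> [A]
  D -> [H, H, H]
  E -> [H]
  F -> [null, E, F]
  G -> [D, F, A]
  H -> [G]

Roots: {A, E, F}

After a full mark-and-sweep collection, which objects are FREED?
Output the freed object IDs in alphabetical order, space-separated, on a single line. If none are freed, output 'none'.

Answer: B C

Derivation:
Roots: A E F
Mark A: refs=null G, marked=A
Mark E: refs=H, marked=A E
Mark F: refs=null E F, marked=A E F
Mark G: refs=D F A, marked=A E F G
Mark H: refs=G, marked=A E F G H
Mark D: refs=H H H, marked=A D E F G H
Unmarked (collected): B C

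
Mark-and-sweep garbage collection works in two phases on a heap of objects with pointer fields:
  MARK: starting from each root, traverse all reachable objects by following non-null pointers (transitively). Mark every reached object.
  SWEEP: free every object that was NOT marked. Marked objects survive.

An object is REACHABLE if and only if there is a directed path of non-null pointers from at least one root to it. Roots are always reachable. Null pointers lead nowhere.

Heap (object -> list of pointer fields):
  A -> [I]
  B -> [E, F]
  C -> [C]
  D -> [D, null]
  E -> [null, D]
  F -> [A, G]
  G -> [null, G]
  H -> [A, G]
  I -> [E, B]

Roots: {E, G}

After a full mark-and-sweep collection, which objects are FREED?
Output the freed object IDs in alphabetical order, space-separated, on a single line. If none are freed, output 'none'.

Roots: E G
Mark E: refs=null D, marked=E
Mark G: refs=null G, marked=E G
Mark D: refs=D null, marked=D E G
Unmarked (collected): A B C F H I

Answer: A B C F H I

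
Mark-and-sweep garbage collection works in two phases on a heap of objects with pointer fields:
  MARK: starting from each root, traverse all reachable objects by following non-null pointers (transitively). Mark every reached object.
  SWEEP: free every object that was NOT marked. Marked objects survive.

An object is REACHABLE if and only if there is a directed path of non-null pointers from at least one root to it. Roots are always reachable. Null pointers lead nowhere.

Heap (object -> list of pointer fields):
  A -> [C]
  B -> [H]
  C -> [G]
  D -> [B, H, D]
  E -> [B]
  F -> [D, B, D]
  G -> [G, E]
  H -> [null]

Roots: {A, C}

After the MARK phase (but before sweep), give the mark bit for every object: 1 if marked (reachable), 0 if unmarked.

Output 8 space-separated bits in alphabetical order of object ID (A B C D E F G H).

Answer: 1 1 1 0 1 0 1 1

Derivation:
Roots: A C
Mark A: refs=C, marked=A
Mark C: refs=G, marked=A C
Mark G: refs=G E, marked=A C G
Mark E: refs=B, marked=A C E G
Mark B: refs=H, marked=A B C E G
Mark H: refs=null, marked=A B C E G H
Unmarked (collected): D F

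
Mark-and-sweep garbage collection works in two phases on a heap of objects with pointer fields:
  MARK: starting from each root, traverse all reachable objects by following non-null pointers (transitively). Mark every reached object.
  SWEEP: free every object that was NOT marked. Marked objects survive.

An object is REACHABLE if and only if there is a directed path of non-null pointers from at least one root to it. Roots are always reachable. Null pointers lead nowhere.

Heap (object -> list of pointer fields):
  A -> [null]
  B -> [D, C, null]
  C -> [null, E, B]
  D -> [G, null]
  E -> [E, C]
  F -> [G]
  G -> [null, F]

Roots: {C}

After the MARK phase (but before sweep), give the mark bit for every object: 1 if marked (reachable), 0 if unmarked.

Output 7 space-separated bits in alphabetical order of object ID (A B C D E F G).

Answer: 0 1 1 1 1 1 1

Derivation:
Roots: C
Mark C: refs=null E B, marked=C
Mark E: refs=E C, marked=C E
Mark B: refs=D C null, marked=B C E
Mark D: refs=G null, marked=B C D E
Mark G: refs=null F, marked=B C D E G
Mark F: refs=G, marked=B C D E F G
Unmarked (collected): A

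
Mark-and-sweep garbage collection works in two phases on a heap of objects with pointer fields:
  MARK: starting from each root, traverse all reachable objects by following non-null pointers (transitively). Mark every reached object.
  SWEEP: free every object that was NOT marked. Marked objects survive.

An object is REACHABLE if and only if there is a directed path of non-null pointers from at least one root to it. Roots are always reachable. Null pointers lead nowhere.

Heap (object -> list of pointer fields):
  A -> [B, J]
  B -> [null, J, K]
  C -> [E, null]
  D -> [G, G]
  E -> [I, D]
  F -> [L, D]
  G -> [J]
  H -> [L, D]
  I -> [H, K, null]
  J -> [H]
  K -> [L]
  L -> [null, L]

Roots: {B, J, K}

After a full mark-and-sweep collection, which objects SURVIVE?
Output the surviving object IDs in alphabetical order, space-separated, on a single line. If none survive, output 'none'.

Roots: B J K
Mark B: refs=null J K, marked=B
Mark J: refs=H, marked=B J
Mark K: refs=L, marked=B J K
Mark H: refs=L D, marked=B H J K
Mark L: refs=null L, marked=B H J K L
Mark D: refs=G G, marked=B D H J K L
Mark G: refs=J, marked=B D G H J K L
Unmarked (collected): A C E F I

Answer: B D G H J K L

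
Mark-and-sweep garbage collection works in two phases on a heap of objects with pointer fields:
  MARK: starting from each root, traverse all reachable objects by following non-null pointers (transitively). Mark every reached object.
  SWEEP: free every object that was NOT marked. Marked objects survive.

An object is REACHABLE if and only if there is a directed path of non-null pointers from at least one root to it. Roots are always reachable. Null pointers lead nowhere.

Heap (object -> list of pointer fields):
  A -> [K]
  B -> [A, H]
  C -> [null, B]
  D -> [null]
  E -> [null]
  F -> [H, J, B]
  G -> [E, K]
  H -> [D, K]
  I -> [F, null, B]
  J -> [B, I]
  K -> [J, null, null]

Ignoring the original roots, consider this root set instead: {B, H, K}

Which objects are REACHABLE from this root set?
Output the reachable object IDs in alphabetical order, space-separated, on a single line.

Answer: A B D F H I J K

Derivation:
Roots: B H K
Mark B: refs=A H, marked=B
Mark H: refs=D K, marked=B H
Mark K: refs=J null null, marked=B H K
Mark A: refs=K, marked=A B H K
Mark D: refs=null, marked=A B D H K
Mark J: refs=B I, marked=A B D H J K
Mark I: refs=F null B, marked=A B D H I J K
Mark F: refs=H J B, marked=A B D F H I J K
Unmarked (collected): C E G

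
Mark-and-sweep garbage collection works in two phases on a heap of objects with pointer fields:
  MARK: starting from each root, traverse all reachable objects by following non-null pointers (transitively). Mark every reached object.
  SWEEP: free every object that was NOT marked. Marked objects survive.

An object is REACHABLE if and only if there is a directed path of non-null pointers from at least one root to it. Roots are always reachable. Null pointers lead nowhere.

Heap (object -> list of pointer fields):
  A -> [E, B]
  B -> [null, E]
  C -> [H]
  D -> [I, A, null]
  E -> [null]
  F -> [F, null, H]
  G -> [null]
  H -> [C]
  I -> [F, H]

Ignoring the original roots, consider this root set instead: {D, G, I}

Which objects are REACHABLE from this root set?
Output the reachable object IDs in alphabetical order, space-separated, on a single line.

Roots: D G I
Mark D: refs=I A null, marked=D
Mark G: refs=null, marked=D G
Mark I: refs=F H, marked=D G I
Mark A: refs=E B, marked=A D G I
Mark F: refs=F null H, marked=A D F G I
Mark H: refs=C, marked=A D F G H I
Mark E: refs=null, marked=A D E F G H I
Mark B: refs=null E, marked=A B D E F G H I
Mark C: refs=H, marked=A B C D E F G H I
Unmarked (collected): (none)

Answer: A B C D E F G H I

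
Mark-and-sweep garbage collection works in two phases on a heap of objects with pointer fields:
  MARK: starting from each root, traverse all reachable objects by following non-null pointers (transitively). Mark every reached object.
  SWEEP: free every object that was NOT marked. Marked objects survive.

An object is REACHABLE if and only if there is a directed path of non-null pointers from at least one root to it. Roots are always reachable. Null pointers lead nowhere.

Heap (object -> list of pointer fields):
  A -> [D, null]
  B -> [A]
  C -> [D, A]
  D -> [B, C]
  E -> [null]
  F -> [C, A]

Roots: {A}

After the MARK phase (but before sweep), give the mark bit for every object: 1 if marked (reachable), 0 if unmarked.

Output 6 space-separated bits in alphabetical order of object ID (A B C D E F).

Roots: A
Mark A: refs=D null, marked=A
Mark D: refs=B C, marked=A D
Mark B: refs=A, marked=A B D
Mark C: refs=D A, marked=A B C D
Unmarked (collected): E F

Answer: 1 1 1 1 0 0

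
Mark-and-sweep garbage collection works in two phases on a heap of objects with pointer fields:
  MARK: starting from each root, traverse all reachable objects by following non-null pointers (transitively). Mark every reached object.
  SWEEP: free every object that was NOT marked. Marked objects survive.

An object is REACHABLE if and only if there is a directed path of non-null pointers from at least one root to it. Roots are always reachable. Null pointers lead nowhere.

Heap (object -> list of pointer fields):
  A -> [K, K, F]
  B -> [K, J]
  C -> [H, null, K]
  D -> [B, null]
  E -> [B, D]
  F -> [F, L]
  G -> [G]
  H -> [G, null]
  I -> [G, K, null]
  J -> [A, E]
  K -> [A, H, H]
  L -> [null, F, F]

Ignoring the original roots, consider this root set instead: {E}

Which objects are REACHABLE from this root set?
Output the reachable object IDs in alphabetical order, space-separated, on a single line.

Answer: A B D E F G H J K L

Derivation:
Roots: E
Mark E: refs=B D, marked=E
Mark B: refs=K J, marked=B E
Mark D: refs=B null, marked=B D E
Mark K: refs=A H H, marked=B D E K
Mark J: refs=A E, marked=B D E J K
Mark A: refs=K K F, marked=A B D E J K
Mark H: refs=G null, marked=A B D E H J K
Mark F: refs=F L, marked=A B D E F H J K
Mark G: refs=G, marked=A B D E F G H J K
Mark L: refs=null F F, marked=A B D E F G H J K L
Unmarked (collected): C I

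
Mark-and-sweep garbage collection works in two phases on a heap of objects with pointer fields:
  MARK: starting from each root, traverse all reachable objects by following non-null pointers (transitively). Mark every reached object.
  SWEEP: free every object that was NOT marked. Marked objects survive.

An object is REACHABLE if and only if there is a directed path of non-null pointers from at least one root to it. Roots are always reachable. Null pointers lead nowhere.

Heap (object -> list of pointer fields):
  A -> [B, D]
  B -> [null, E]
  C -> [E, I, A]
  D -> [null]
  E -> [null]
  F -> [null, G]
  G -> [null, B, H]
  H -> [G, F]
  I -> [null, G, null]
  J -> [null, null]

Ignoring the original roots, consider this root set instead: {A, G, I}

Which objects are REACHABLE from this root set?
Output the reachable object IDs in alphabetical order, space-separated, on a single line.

Answer: A B D E F G H I

Derivation:
Roots: A G I
Mark A: refs=B D, marked=A
Mark G: refs=null B H, marked=A G
Mark I: refs=null G null, marked=A G I
Mark B: refs=null E, marked=A B G I
Mark D: refs=null, marked=A B D G I
Mark H: refs=G F, marked=A B D G H I
Mark E: refs=null, marked=A B D E G H I
Mark F: refs=null G, marked=A B D E F G H I
Unmarked (collected): C J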